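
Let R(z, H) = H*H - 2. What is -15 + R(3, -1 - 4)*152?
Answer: 3481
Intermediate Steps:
R(z, H) = -2 + H² (R(z, H) = H² - 2 = -2 + H²)
-15 + R(3, -1 - 4)*152 = -15 + (-2 + (-1 - 4)²)*152 = -15 + (-2 + (-5)²)*152 = -15 + (-2 + 25)*152 = -15 + 23*152 = -15 + 3496 = 3481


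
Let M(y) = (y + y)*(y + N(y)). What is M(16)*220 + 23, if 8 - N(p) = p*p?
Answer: -1633257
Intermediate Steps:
N(p) = 8 - p**2 (N(p) = 8 - p*p = 8 - p**2)
M(y) = 2*y*(8 + y - y**2) (M(y) = (y + y)*(y + (8 - y**2)) = (2*y)*(8 + y - y**2) = 2*y*(8 + y - y**2))
M(16)*220 + 23 = (2*16*(8 + 16 - 1*16**2))*220 + 23 = (2*16*(8 + 16 - 1*256))*220 + 23 = (2*16*(8 + 16 - 256))*220 + 23 = (2*16*(-232))*220 + 23 = -7424*220 + 23 = -1633280 + 23 = -1633257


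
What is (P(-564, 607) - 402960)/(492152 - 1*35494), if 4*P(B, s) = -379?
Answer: -1612219/1826632 ≈ -0.88262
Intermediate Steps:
P(B, s) = -379/4 (P(B, s) = (1/4)*(-379) = -379/4)
(P(-564, 607) - 402960)/(492152 - 1*35494) = (-379/4 - 402960)/(492152 - 1*35494) = -1612219/(4*(492152 - 35494)) = -1612219/4/456658 = -1612219/4*1/456658 = -1612219/1826632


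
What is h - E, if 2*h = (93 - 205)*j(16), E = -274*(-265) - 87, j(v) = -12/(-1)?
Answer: -73195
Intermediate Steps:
j(v) = 12 (j(v) = -12*(-1) = 12)
E = 72523 (E = 72610 - 87 = 72523)
h = -672 (h = ((93 - 205)*12)/2 = (-112*12)/2 = (1/2)*(-1344) = -672)
h - E = -672 - 1*72523 = -672 - 72523 = -73195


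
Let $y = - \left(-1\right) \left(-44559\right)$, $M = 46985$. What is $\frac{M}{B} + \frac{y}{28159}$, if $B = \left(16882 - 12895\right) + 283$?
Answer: $\frac{226556737}{24047786} \approx 9.4211$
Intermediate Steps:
$y = -44559$ ($y = \left(-1\right) 44559 = -44559$)
$B = 4270$ ($B = 3987 + 283 = 4270$)
$\frac{M}{B} + \frac{y}{28159} = \frac{46985}{4270} - \frac{44559}{28159} = 46985 \cdot \frac{1}{4270} - \frac{44559}{28159} = \frac{9397}{854} - \frac{44559}{28159} = \frac{226556737}{24047786}$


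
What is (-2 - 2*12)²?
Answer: 676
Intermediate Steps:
(-2 - 2*12)² = (-2 - 24)² = (-26)² = 676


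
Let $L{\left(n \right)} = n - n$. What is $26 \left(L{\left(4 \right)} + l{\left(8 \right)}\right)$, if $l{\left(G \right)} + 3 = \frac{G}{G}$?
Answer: $-52$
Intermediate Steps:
$l{\left(G \right)} = -2$ ($l{\left(G \right)} = -3 + \frac{G}{G} = -3 + 1 = -2$)
$L{\left(n \right)} = 0$
$26 \left(L{\left(4 \right)} + l{\left(8 \right)}\right) = 26 \left(0 - 2\right) = 26 \left(-2\right) = -52$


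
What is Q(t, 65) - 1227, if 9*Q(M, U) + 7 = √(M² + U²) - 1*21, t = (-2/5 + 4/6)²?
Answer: -11071/9 + √213890881/2025 ≈ -1222.9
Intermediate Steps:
t = 16/225 (t = (-2*⅕ + 4*(⅙))² = (-⅖ + ⅔)² = (4/15)² = 16/225 ≈ 0.071111)
Q(M, U) = -28/9 + √(M² + U²)/9 (Q(M, U) = -7/9 + (√(M² + U²) - 1*21)/9 = -7/9 + (√(M² + U²) - 21)/9 = -7/9 + (-21 + √(M² + U²))/9 = -7/9 + (-7/3 + √(M² + U²)/9) = -28/9 + √(M² + U²)/9)
Q(t, 65) - 1227 = (-28/9 + √((16/225)² + 65²)/9) - 1227 = (-28/9 + √(256/50625 + 4225)/9) - 1227 = (-28/9 + √(213890881/50625)/9) - 1227 = (-28/9 + (√213890881/225)/9) - 1227 = (-28/9 + √213890881/2025) - 1227 = -11071/9 + √213890881/2025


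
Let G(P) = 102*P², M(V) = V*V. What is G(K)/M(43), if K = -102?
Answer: 1061208/1849 ≈ 573.94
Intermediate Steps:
M(V) = V²
G(K)/M(43) = (102*(-102)²)/(43²) = (102*10404)/1849 = 1061208*(1/1849) = 1061208/1849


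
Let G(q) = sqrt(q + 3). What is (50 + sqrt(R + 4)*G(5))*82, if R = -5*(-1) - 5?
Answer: 4100 + 328*sqrt(2) ≈ 4563.9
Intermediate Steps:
R = 0 (R = 5 - 5 = 0)
G(q) = sqrt(3 + q)
(50 + sqrt(R + 4)*G(5))*82 = (50 + sqrt(0 + 4)*sqrt(3 + 5))*82 = (50 + sqrt(4)*sqrt(8))*82 = (50 + 2*(2*sqrt(2)))*82 = (50 + 4*sqrt(2))*82 = 4100 + 328*sqrt(2)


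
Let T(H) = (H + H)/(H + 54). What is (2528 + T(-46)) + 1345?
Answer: 7723/2 ≈ 3861.5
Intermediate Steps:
T(H) = 2*H/(54 + H) (T(H) = (2*H)/(54 + H) = 2*H/(54 + H))
(2528 + T(-46)) + 1345 = (2528 + 2*(-46)/(54 - 46)) + 1345 = (2528 + 2*(-46)/8) + 1345 = (2528 + 2*(-46)*(⅛)) + 1345 = (2528 - 23/2) + 1345 = 5033/2 + 1345 = 7723/2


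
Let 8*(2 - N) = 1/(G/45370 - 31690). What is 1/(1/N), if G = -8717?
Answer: 11502294821/5751136068 ≈ 2.0000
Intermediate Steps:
N = 11502294821/5751136068 (N = 2 - 1/(8*(-8717/45370 - 31690)) = 2 - 1/(8*(-1437784017/45370)) = 2 - ⅛*(-45370/1437784017) = 2 + 22685/5751136068 = 11502294821/5751136068 ≈ 2.0000)
1/(1/N) = 1/(1/(11502294821/5751136068)) = 1/(5751136068/11502294821) = 11502294821/5751136068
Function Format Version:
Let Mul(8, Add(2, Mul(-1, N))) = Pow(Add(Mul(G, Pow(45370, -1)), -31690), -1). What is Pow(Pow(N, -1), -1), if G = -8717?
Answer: Rational(11502294821, 5751136068) ≈ 2.0000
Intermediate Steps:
N = Rational(11502294821, 5751136068) (N = Add(2, Mul(Rational(-1, 8), Pow(Add(Mul(-8717, Pow(45370, -1)), -31690), -1))) = Add(2, Mul(Rational(-1, 8), Pow(Add(Mul(-8717, Rational(1, 45370)), -31690), -1))) = Add(2, Mul(Rational(-1, 8), Pow(Add(Rational(-8717, 45370), -31690), -1))) = Add(2, Mul(Rational(-1, 8), Pow(Rational(-1437784017, 45370), -1))) = Add(2, Mul(Rational(-1, 8), Rational(-45370, 1437784017))) = Add(2, Rational(22685, 5751136068)) = Rational(11502294821, 5751136068) ≈ 2.0000)
Pow(Pow(N, -1), -1) = Pow(Pow(Rational(11502294821, 5751136068), -1), -1) = Pow(Rational(5751136068, 11502294821), -1) = Rational(11502294821, 5751136068)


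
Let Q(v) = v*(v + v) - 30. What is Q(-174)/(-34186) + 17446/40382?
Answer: -7572092/5657783 ≈ -1.3384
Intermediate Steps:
Q(v) = -30 + 2*v² (Q(v) = v*(2*v) - 30 = 2*v² - 30 = -30 + 2*v²)
Q(-174)/(-34186) + 17446/40382 = (-30 + 2*(-174)²)/(-34186) + 17446/40382 = (-30 + 2*30276)*(-1/34186) + 17446*(1/40382) = (-30 + 60552)*(-1/34186) + 143/331 = 60522*(-1/34186) + 143/331 = -30261/17093 + 143/331 = -7572092/5657783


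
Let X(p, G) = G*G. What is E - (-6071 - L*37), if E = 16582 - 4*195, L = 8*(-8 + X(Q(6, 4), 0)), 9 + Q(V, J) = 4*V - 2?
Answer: 19505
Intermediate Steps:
Q(V, J) = -11 + 4*V (Q(V, J) = -9 + (4*V - 2) = -9 + (-2 + 4*V) = -11 + 4*V)
X(p, G) = G²
L = -64 (L = 8*(-8 + 0²) = 8*(-8 + 0) = 8*(-8) = -64)
E = 15802 (E = 16582 - 780 = 15802)
E - (-6071 - L*37) = 15802 - (-6071 - (-64)*37) = 15802 - (-6071 - 1*(-2368)) = 15802 - (-6071 + 2368) = 15802 - 1*(-3703) = 15802 + 3703 = 19505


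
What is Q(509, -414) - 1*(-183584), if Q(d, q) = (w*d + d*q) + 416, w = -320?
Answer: -189606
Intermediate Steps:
Q(d, q) = 416 - 320*d + d*q (Q(d, q) = (-320*d + d*q) + 416 = 416 - 320*d + d*q)
Q(509, -414) - 1*(-183584) = (416 - 320*509 + 509*(-414)) - 1*(-183584) = (416 - 162880 - 210726) + 183584 = -373190 + 183584 = -189606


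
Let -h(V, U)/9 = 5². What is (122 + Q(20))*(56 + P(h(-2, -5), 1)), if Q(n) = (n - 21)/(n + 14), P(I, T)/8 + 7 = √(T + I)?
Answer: 66352*I*√14/17 ≈ 14604.0*I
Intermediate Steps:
h(V, U) = -225 (h(V, U) = -9*5² = -9*25 = -225)
P(I, T) = -56 + 8*√(I + T) (P(I, T) = -56 + 8*√(T + I) = -56 + 8*√(I + T))
Q(n) = (-21 + n)/(14 + n)
(122 + Q(20))*(56 + P(h(-2, -5), 1)) = (122 + (-21 + 20)/(14 + 20))*(56 + (-56 + 8*√(-225 + 1))) = (122 - 1/34)*(56 + (-56 + 8*√(-224))) = (122 + (1/34)*(-1))*(56 + (-56 + 8*(4*I*√14))) = (122 - 1/34)*(56 + (-56 + 32*I*√14)) = 4147*(32*I*√14)/34 = 66352*I*√14/17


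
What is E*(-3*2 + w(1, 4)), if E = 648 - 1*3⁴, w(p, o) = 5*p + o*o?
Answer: 8505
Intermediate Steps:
w(p, o) = o² + 5*p (w(p, o) = 5*p + o² = o² + 5*p)
E = 567 (E = 648 - 1*81 = 648 - 81 = 567)
E*(-3*2 + w(1, 4)) = 567*(-3*2 + (4² + 5*1)) = 567*(-6 + (16 + 5)) = 567*(-6 + 21) = 567*15 = 8505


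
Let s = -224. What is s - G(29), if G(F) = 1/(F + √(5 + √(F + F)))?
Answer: -224 - 1/(29 + √(5 + √58)) ≈ -224.03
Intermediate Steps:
G(F) = 1/(F + √(5 + √2*√F)) (G(F) = 1/(F + √(5 + √(2*F))) = 1/(F + √(5 + √2*√F)))
s - G(29) = -224 - 1/(29 + √(5 + √2*√29)) = -224 - 1/(29 + √(5 + √58))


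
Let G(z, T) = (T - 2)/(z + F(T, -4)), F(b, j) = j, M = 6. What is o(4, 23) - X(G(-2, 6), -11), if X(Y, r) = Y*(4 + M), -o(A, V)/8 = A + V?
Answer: -628/3 ≈ -209.33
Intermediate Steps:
o(A, V) = -8*A - 8*V (o(A, V) = -8*(A + V) = -8*A - 8*V)
G(z, T) = (-2 + T)/(-4 + z) (G(z, T) = (T - 2)/(z - 4) = (-2 + T)/(-4 + z))
X(Y, r) = 10*Y (X(Y, r) = Y*(4 + 6) = Y*10 = 10*Y)
o(4, 23) - X(G(-2, 6), -11) = (-8*4 - 8*23) - 10*(-2 + 6)/(-4 - 2) = (-32 - 184) - 10*4/(-6) = -216 - 10*(-1/6*4) = -216 - 10*(-2)/3 = -216 - 1*(-20/3) = -216 + 20/3 = -628/3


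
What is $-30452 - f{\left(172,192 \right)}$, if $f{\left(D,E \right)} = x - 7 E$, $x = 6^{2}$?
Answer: $-29144$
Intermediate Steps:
$x = 36$
$f{\left(D,E \right)} = 36 - 7 E$
$-30452 - f{\left(172,192 \right)} = -30452 - \left(36 - 1344\right) = -30452 - -1308 = -30452 + 1308 = -29144$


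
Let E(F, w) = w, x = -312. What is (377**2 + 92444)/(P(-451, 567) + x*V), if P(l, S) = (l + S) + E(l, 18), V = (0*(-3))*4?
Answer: 234573/134 ≈ 1750.5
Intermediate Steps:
V = 0 (V = 0*4 = 0)
P(l, S) = 18 + S + l (P(l, S) = (l + S) + 18 = (S + l) + 18 = 18 + S + l)
(377**2 + 92444)/(P(-451, 567) + x*V) = (377**2 + 92444)/((18 + 567 - 451) - 312*0) = (142129 + 92444)/(134 + 0) = 234573/134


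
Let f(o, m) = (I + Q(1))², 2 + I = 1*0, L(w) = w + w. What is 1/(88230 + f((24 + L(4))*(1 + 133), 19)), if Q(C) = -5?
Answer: 1/88279 ≈ 1.1328e-5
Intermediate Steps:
L(w) = 2*w
I = -2 (I = -2 + 1*0 = -2 + 0 = -2)
f(o, m) = 49 (f(o, m) = (-2 - 5)² = (-7)² = 49)
1/(88230 + f((24 + L(4))*(1 + 133), 19)) = 1/(88230 + 49) = 1/88279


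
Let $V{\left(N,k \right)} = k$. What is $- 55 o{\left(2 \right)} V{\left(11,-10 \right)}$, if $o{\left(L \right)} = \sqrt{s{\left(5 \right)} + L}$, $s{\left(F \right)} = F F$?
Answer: $1650 \sqrt{3} \approx 2857.9$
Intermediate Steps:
$s{\left(F \right)} = F^{2}$
$o{\left(L \right)} = \sqrt{25 + L}$ ($o{\left(L \right)} = \sqrt{5^{2} + L} = \sqrt{25 + L}$)
$- 55 o{\left(2 \right)} V{\left(11,-10 \right)} = - 55 \sqrt{25 + 2} \left(-10\right) = - 55 \sqrt{27} \left(-10\right) = - 55 \cdot 3 \sqrt{3} \left(-10\right) = - 165 \sqrt{3} \left(-10\right) = 1650 \sqrt{3}$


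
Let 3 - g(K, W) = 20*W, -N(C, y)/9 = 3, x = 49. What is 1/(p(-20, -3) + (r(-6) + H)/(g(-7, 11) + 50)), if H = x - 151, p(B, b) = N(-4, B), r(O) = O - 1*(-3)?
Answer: -167/4404 ≈ -0.037920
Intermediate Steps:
N(C, y) = -27 (N(C, y) = -9*3 = -27)
r(O) = 3 + O (r(O) = O + 3 = 3 + O)
g(K, W) = 3 - 20*W
p(B, b) = -27
H = -102 (H = 49 - 151 = -102)
1/(p(-20, -3) + (r(-6) + H)/(g(-7, 11) + 50)) = 1/(-27 + ((3 - 6) - 102)/((3 - 20*11) + 50)) = 1/(-27 + (-3 - 102)/((3 - 220) + 50)) = 1/(-27 - 105/(-217 + 50)) = 1/(-27 - 105/(-167)) = 1/(-27 - 105*(-1/167)) = 1/(-27 + 105/167) = 1/(-4404/167) = -167/4404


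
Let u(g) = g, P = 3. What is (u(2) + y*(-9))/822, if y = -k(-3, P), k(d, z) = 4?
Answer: 19/411 ≈ 0.046229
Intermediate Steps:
y = -4 (y = -1*4 = -4)
(u(2) + y*(-9))/822 = (2 - 4*(-9))/822 = (2 + 36)*(1/822) = 38*(1/822) = 19/411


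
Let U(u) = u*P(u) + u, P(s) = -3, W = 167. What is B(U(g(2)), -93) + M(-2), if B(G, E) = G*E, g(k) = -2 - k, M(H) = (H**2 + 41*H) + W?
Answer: -655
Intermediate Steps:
M(H) = 167 + H**2 + 41*H (M(H) = (H**2 + 41*H) + 167 = 167 + H**2 + 41*H)
U(u) = -2*u (U(u) = u*(-3) + u = -3*u + u = -2*u)
B(G, E) = E*G
B(U(g(2)), -93) + M(-2) = -(-186)*(-2 - 1*2) + (167 + (-2)**2 + 41*(-2)) = -(-186)*(-2 - 2) + (167 + 4 - 82) = -(-186)*(-4) + 89 = -93*8 + 89 = -744 + 89 = -655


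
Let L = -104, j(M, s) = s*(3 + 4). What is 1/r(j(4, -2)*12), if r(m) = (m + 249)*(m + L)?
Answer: -1/22032 ≈ -4.5389e-5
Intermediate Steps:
j(M, s) = 7*s (j(M, s) = s*7 = 7*s)
r(m) = (-104 + m)*(249 + m) (r(m) = (m + 249)*(m - 104) = (249 + m)*(-104 + m) = (-104 + m)*(249 + m))
1/r(j(4, -2)*12) = 1/(-25896 + ((7*(-2))*12)² + 145*((7*(-2))*12)) = 1/(-25896 + (-14*12)² + 145*(-14*12)) = 1/(-25896 + (-168)² + 145*(-168)) = 1/(-25896 + 28224 - 24360) = 1/(-22032) = -1/22032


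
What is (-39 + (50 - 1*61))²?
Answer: 2500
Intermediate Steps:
(-39 + (50 - 1*61))² = (-39 + (50 - 61))² = (-39 - 11)² = (-50)² = 2500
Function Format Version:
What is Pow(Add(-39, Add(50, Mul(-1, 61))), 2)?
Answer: 2500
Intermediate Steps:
Pow(Add(-39, Add(50, Mul(-1, 61))), 2) = Pow(Add(-39, Add(50, -61)), 2) = Pow(Add(-39, -11), 2) = Pow(-50, 2) = 2500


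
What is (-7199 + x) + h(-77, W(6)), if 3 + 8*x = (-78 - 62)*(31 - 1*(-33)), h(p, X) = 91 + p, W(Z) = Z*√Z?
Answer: -66443/8 ≈ -8305.4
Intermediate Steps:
W(Z) = Z^(3/2)
x = -8963/8 (x = -3/8 + ((-78 - 62)*(31 - 1*(-33)))/8 = -3/8 + (-140*(31 + 33))/8 = -3/8 + (-140*64)/8 = -3/8 + (⅛)*(-8960) = -3/8 - 1120 = -8963/8 ≈ -1120.4)
(-7199 + x) + h(-77, W(6)) = (-7199 - 8963/8) + (91 - 77) = -66555/8 + 14 = -66443/8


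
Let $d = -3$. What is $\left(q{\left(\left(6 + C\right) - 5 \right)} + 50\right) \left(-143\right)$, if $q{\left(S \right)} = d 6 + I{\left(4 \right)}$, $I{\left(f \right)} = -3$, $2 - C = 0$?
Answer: $-4147$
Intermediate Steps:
$C = 2$ ($C = 2 - 0 = 2 + 0 = 2$)
$q{\left(S \right)} = -21$ ($q{\left(S \right)} = \left(-3\right) 6 - 3 = -18 - 3 = -21$)
$\left(q{\left(\left(6 + C\right) - 5 \right)} + 50\right) \left(-143\right) = \left(-21 + 50\right) \left(-143\right) = 29 \left(-143\right) = -4147$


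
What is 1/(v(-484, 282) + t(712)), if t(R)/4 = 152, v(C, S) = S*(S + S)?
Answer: 1/159656 ≈ 6.2635e-6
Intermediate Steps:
v(C, S) = 2*S**2 (v(C, S) = S*(2*S) = 2*S**2)
t(R) = 608 (t(R) = 4*152 = 608)
1/(v(-484, 282) + t(712)) = 1/(2*282**2 + 608) = 1/(2*79524 + 608) = 1/(159048 + 608) = 1/159656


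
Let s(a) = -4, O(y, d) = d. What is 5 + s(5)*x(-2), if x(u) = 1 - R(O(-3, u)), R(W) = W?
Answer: -7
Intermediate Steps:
x(u) = 1 - u
5 + s(5)*x(-2) = 5 - 4*(1 - 1*(-2)) = 5 - 4*(1 + 2) = 5 - 4*3 = 5 - 12 = -7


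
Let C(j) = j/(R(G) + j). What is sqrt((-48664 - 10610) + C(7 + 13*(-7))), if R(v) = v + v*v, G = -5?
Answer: I*sqrt(948363)/4 ≈ 243.46*I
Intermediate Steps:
R(v) = v + v**2
C(j) = j/(20 + j) (C(j) = j/(-5*(1 - 5) + j) = j/(-5*(-4) + j) = j/(20 + j))
sqrt((-48664 - 10610) + C(7 + 13*(-7))) = sqrt((-48664 - 10610) + (7 + 13*(-7))/(20 + (7 + 13*(-7)))) = sqrt(-59274 + (7 - 91)/(20 + (7 - 91))) = sqrt(-59274 - 84/(20 - 84)) = sqrt(-59274 - 84/(-64)) = sqrt(-59274 - 84*(-1/64)) = sqrt(-59274 + 21/16) = sqrt(-948363/16) = I*sqrt(948363)/4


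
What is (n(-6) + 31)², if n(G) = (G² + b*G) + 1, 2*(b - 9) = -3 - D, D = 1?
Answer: 676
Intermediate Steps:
b = 7 (b = 9 + (-3 - 1*1)/2 = 9 + (-3 - 1)/2 = 9 + (½)*(-4) = 9 - 2 = 7)
n(G) = 1 + G² + 7*G (n(G) = (G² + 7*G) + 1 = 1 + G² + 7*G)
(n(-6) + 31)² = ((1 + (-6)² + 7*(-6)) + 31)² = ((1 + 36 - 42) + 31)² = (-5 + 31)² = 26² = 676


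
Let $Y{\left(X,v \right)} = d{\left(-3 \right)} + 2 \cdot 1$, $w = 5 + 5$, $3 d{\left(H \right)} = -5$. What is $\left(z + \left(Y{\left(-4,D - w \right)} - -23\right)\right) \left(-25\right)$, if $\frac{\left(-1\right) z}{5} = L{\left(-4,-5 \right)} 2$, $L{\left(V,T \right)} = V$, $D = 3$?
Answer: $- \frac{4750}{3} \approx -1583.3$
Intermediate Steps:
$d{\left(H \right)} = - \frac{5}{3}$ ($d{\left(H \right)} = \frac{1}{3} \left(-5\right) = - \frac{5}{3}$)
$w = 10$
$Y{\left(X,v \right)} = \frac{1}{3}$ ($Y{\left(X,v \right)} = - \frac{5}{3} + 2 \cdot 1 = - \frac{5}{3} + 2 = \frac{1}{3}$)
$z = 40$ ($z = - 5 \left(\left(-4\right) 2\right) = \left(-5\right) \left(-8\right) = 40$)
$\left(z + \left(Y{\left(-4,D - w \right)} - -23\right)\right) \left(-25\right) = \left(40 + \left(\frac{1}{3} - -23\right)\right) \left(-25\right) = \left(40 + \left(\frac{1}{3} + 23\right)\right) \left(-25\right) = \left(40 + \frac{70}{3}\right) \left(-25\right) = \frac{190}{3} \left(-25\right) = - \frac{4750}{3}$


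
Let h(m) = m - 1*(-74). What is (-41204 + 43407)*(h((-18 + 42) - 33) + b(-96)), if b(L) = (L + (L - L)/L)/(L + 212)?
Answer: 4099783/29 ≈ 1.4137e+5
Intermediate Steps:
h(m) = 74 + m (h(m) = m + 74 = 74 + m)
b(L) = L/(212 + L) (b(L) = (L + 0/L)/(212 + L) = (L + 0)/(212 + L) = L/(212 + L))
(-41204 + 43407)*(h((-18 + 42) - 33) + b(-96)) = (-41204 + 43407)*((74 + ((-18 + 42) - 33)) - 96/(212 - 96)) = 2203*((74 + (24 - 33)) - 96/116) = 2203*((74 - 9) - 96*1/116) = 2203*(65 - 24/29) = 2203*(1861/29) = 4099783/29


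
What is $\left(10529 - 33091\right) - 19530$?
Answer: $-42092$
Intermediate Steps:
$\left(10529 - 33091\right) - 19530 = -22562 - 19530 = -42092$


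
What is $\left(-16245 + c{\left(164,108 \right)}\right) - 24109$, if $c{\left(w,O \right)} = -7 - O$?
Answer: $-40469$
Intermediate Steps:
$\left(-16245 + c{\left(164,108 \right)}\right) - 24109 = \left(-16245 - 115\right) - 24109 = -16360 - 24109 = -40469$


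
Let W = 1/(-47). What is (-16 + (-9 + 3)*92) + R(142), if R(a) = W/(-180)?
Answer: -4805279/8460 ≈ -568.00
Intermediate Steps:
W = -1/47 ≈ -0.021277
R(a) = 1/8460 (R(a) = -1/47/(-180) = -1/47*(-1/180) = 1/8460)
(-16 + (-9 + 3)*92) + R(142) = (-16 + (-9 + 3)*92) + 1/8460 = (-16 - 6*92) + 1/8460 = (-16 - 552) + 1/8460 = -568 + 1/8460 = -4805279/8460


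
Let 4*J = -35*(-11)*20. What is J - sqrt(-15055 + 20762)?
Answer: 1925 - sqrt(5707) ≈ 1849.5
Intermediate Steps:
J = 1925 (J = (-35*(-11)*20)/4 = (385*20)/4 = (1/4)*7700 = 1925)
J - sqrt(-15055 + 20762) = 1925 - sqrt(-15055 + 20762) = 1925 - sqrt(5707)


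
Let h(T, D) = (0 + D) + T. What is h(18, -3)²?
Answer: 225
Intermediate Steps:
h(T, D) = D + T
h(18, -3)² = (-3 + 18)² = 15² = 225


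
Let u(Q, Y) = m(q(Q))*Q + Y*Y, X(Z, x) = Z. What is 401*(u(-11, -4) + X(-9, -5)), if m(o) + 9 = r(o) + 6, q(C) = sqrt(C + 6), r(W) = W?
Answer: 16040 - 4411*I*sqrt(5) ≈ 16040.0 - 9863.3*I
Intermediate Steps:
q(C) = sqrt(6 + C)
m(o) = -3 + o (m(o) = -9 + (o + 6) = -9 + (6 + o) = -3 + o)
u(Q, Y) = Y**2 + Q*(-3 + sqrt(6 + Q)) (u(Q, Y) = (-3 + sqrt(6 + Q))*Q + Y*Y = Q*(-3 + sqrt(6 + Q)) + Y**2 = Y**2 + Q*(-3 + sqrt(6 + Q)))
401*(u(-11, -4) + X(-9, -5)) = 401*(((-4)**2 - 11*(-3 + sqrt(6 - 11))) - 9) = 401*((16 - 11*(-3 + sqrt(-5))) - 9) = 401*((16 - 11*(-3 + I*sqrt(5))) - 9) = 401*((16 + (33 - 11*I*sqrt(5))) - 9) = 401*((49 - 11*I*sqrt(5)) - 9) = 401*(40 - 11*I*sqrt(5)) = 16040 - 4411*I*sqrt(5)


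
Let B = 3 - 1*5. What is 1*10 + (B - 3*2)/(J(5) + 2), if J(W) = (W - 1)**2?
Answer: 86/9 ≈ 9.5556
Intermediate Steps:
B = -2 (B = 3 - 5 = -2)
J(W) = (-1 + W)**2
1*10 + (B - 3*2)/(J(5) + 2) = 1*10 + (-2 - 3*2)/((-1 + 5)**2 + 2) = 10 + (-2 - 6)/(4**2 + 2) = 10 - 8/(16 + 2) = 10 - 8/18 = 10 - 8*1/18 = 10 - 4/9 = 86/9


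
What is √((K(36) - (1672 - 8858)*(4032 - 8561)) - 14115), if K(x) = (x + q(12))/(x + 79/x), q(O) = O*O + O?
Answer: I*√2462312487965/275 ≈ 5706.1*I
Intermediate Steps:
q(O) = O + O² (q(O) = O² + O = O + O²)
K(x) = (156 + x)/(x + 79/x) (K(x) = (x + 12*(1 + 12))/(x + 79/x) = (x + 12*13)/(x + 79/x) = (x + 156)/(x + 79/x) = (156 + x)/(x + 79/x))
√((K(36) - (1672 - 8858)*(4032 - 8561)) - 14115) = √((36*(156 + 36)/(79 + 36²) - (1672 - 8858)*(4032 - 8561)) - 14115) = √((36*192/(79 + 1296) - (-7186)*(-4529)) - 14115) = √((36*192/1375 - 1*32545394) - 14115) = √((36*(1/1375)*192 - 32545394) - 14115) = √((6912/1375 - 32545394) - 14115) = √(-44749909838/1375 - 14115) = √(-44769317963/1375) = I*√2462312487965/275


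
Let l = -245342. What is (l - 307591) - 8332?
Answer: -561265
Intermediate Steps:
(l - 307591) - 8332 = (-245342 - 307591) - 8332 = -552933 - 8332 = -561265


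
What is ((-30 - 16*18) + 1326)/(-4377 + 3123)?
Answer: -168/209 ≈ -0.80383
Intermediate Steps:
((-30 - 16*18) + 1326)/(-4377 + 3123) = ((-30 - 288) + 1326)/(-1254) = (-318 + 1326)*(-1/1254) = 1008*(-1/1254) = -168/209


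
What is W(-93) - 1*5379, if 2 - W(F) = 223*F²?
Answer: -1934104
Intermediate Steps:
W(F) = 2 - 223*F²
W(-93) - 1*5379 = (2 - 223*(-93)²) - 1*5379 = (2 - 223*8649) - 5379 = (2 - 1928727) - 5379 = -1928725 - 5379 = -1934104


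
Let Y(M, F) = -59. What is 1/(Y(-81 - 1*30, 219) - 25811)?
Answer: -1/25870 ≈ -3.8655e-5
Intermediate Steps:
1/(Y(-81 - 1*30, 219) - 25811) = 1/(-59 - 25811) = 1/(-25870) = -1/25870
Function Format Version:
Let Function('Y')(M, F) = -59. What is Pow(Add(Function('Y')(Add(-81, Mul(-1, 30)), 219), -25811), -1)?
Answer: Rational(-1, 25870) ≈ -3.8655e-5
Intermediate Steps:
Pow(Add(Function('Y')(Add(-81, Mul(-1, 30)), 219), -25811), -1) = Pow(Add(-59, -25811), -1) = Pow(-25870, -1) = Rational(-1, 25870)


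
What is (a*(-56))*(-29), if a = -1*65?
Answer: -105560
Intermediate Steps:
a = -65
(a*(-56))*(-29) = -65*(-56)*(-29) = 3640*(-29) = -105560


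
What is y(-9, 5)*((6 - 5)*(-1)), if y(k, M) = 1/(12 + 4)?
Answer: -1/16 ≈ -0.062500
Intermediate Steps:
y(k, M) = 1/16
y(-9, 5)*((6 - 5)*(-1)) = ((6 - 5)*(-1))/16 = (1*(-1))/16 = (1/16)*(-1) = -1/16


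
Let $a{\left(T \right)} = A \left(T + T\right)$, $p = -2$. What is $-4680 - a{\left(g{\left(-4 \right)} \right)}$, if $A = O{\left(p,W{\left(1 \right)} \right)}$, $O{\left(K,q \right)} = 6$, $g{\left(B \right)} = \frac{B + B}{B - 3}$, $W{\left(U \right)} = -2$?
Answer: $- \frac{32856}{7} \approx -4693.7$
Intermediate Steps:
$g{\left(B \right)} = \frac{2 B}{-3 + B}$
$A = 6$
$a{\left(T \right)} = 12 T$ ($a{\left(T \right)} = 6 \left(T + T\right) = 6 \cdot 2 T = 12 T$)
$-4680 - a{\left(g{\left(-4 \right)} \right)} = -4680 - 12 \cdot 2 \left(-4\right) \frac{1}{-3 - 4} = -4680 - 12 \cdot 2 \left(-4\right) \frac{1}{-7} = -4680 - 12 \cdot 2 \left(-4\right) \left(- \frac{1}{7}\right) = -4680 - 12 \cdot \frac{8}{7} = -4680 - \frac{96}{7} = - \frac{32856}{7}$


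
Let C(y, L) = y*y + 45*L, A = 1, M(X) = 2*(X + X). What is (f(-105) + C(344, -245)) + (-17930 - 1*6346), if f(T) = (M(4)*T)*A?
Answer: 81355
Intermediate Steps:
M(X) = 4*X (M(X) = 2*(2*X) = 4*X)
C(y, L) = y² + 45*L
f(T) = 16*T (f(T) = ((4*4)*T)*1 = (16*T)*1 = 16*T)
(f(-105) + C(344, -245)) + (-17930 - 1*6346) = (16*(-105) + (344² + 45*(-245))) + (-17930 - 1*6346) = (-1680 + (118336 - 11025)) + (-17930 - 6346) = (-1680 + 107311) - 24276 = 105631 - 24276 = 81355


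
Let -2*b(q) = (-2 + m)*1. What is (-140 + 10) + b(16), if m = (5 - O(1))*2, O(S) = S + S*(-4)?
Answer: -137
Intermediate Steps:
O(S) = -3*S (O(S) = S - 4*S = -3*S)
m = 16 (m = (5 - (-3))*2 = (5 - 1*(-3))*2 = (5 + 3)*2 = 8*2 = 16)
b(q) = -7 (b(q) = -(-2 + 16)/2 = -7)
(-140 + 10) + b(16) = (-140 + 10) - 7 = -130 - 7 = -137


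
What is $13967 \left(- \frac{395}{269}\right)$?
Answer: $- \frac{5516965}{269} \approx -20509.0$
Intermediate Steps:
$13967 \left(- \frac{395}{269}\right) = - \frac{5516965}{269}$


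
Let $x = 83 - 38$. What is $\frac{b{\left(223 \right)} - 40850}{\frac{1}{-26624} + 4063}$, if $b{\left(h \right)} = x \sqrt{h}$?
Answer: $- \frac{1087590400}{108173311} + \frac{1198080 \sqrt{223}}{108173311} \approx -9.8887$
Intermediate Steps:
$x = 45$ ($x = 83 - 38 = 45$)
$b{\left(h \right)} = 45 \sqrt{h}$
$\frac{b{\left(223 \right)} - 40850}{\frac{1}{-26624} + 4063} = \frac{45 \sqrt{223} - 40850}{\frac{1}{-26624} + 4063} = \frac{-40850 + 45 \sqrt{223}}{- \frac{1}{26624} + 4063} = \frac{-40850 + 45 \sqrt{223}}{\frac{108173311}{26624}} = \left(-40850 + 45 \sqrt{223}\right) \frac{26624}{108173311} = - \frac{1087590400}{108173311} + \frac{1198080 \sqrt{223}}{108173311}$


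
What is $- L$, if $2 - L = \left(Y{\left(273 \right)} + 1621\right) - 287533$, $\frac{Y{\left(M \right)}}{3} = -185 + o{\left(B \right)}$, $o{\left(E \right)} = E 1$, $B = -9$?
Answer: $-286496$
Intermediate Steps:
$o{\left(E \right)} = E$
$Y{\left(M \right)} = -582$ ($Y{\left(M \right)} = 3 \left(-185 - 9\right) = 3 \left(-194\right) = -582$)
$L = 286496$ ($L = 2 - \left(\left(-582 + 1621\right) - 287533\right) = 2 - \left(1039 - 287533\right) = 2 - -286494 = 2 + 286494 = 286496$)
$- L = \left(-1\right) 286496 = -286496$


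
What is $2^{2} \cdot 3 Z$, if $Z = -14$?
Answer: $-168$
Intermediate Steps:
$2^{2} \cdot 3 Z = 2^{2} \cdot 3 \left(-14\right) = 4 \cdot 3 \left(-14\right) = 12 \left(-14\right) = -168$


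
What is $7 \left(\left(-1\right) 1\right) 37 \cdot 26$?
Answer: $-6734$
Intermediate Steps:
$7 \left(\left(-1\right) 1\right) 37 \cdot 26 = 7 \left(-1\right) 37 \cdot 26 = \left(-7\right) 37 \cdot 26 = \left(-259\right) 26 = -6734$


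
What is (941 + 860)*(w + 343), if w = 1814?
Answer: 3884757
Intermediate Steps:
(941 + 860)*(w + 343) = (941 + 860)*(1814 + 343) = 1801*2157 = 3884757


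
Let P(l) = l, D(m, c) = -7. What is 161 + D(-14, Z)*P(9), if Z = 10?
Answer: 98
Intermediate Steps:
161 + D(-14, Z)*P(9) = 161 - 7*9 = 161 - 63 = 98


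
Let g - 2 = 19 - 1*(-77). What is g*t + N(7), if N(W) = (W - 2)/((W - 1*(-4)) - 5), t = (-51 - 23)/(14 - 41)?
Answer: 14549/54 ≈ 269.43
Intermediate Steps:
t = 74/27 (t = -74/(-27) = -74*(-1/27) = 74/27 ≈ 2.7407)
g = 98 (g = 2 + (19 - 1*(-77)) = 2 + (19 + 77) = 2 + 96 = 98)
N(W) = (-2 + W)/(-1 + W) (N(W) = (-2 + W)/((W + 4) - 5) = (-2 + W)/((4 + W) - 5) = (-2 + W)/(-1 + W))
g*t + N(7) = 98*(74/27) + (-2 + 7)/(-1 + 7) = 7252/27 + 5/6 = 14549/54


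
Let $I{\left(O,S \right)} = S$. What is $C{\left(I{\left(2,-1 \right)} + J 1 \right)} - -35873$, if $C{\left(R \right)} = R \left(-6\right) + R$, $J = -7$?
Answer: $35913$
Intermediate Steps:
$C{\left(R \right)} = - 5 R$ ($C{\left(R \right)} = - 6 R + R = - 5 R$)
$C{\left(I{\left(2,-1 \right)} + J 1 \right)} - -35873 = - 5 \left(-1 - 7\right) - -35873 = - 5 \left(-1 - 7\right) + 35873 = \left(-5\right) \left(-8\right) + 35873 = 40 + 35873 = 35913$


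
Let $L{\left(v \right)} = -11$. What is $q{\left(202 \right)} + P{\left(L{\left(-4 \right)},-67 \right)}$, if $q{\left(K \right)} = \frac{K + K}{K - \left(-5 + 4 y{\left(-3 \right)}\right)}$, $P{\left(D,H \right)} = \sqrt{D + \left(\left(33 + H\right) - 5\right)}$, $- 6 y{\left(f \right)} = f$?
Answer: $\frac{404}{205} + 5 i \sqrt{2} \approx 1.9707 + 7.0711 i$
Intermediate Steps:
$y{\left(f \right)} = - \frac{f}{6}$
$P{\left(D,H \right)} = \sqrt{28 + D + H}$ ($P{\left(D,H \right)} = \sqrt{D + \left(28 + H\right)} = \sqrt{28 + D + H}$)
$q{\left(K \right)} = \frac{2 K}{3 + K}$ ($q{\left(K \right)} = \frac{K + K}{K + \left(5 - 4 \left(\left(- \frac{1}{6}\right) \left(-3\right)\right)\right)} = \frac{2 K}{K + \left(5 - 2\right)} = \frac{2 K}{K + 3} = \frac{2 K}{3 + K}$)
$q{\left(202 \right)} + P{\left(L{\left(-4 \right)},-67 \right)} = 2 \cdot 202 \frac{1}{3 + 202} + \sqrt{28 - 11 - 67} = 2 \cdot 202 \cdot \frac{1}{205} + \sqrt{-50} = 2 \cdot 202 \cdot \frac{1}{205} + 5 i \sqrt{2} = \frac{404}{205} + 5 i \sqrt{2}$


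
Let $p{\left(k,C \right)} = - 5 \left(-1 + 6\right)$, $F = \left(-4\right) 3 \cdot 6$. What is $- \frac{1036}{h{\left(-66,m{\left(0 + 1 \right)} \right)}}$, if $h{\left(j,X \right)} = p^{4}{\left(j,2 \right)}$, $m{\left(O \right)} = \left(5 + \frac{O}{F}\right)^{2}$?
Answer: $- \frac{1036}{390625} \approx -0.0026522$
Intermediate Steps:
$F = -72$ ($F = \left(-12\right) 6 = -72$)
$p{\left(k,C \right)} = -25$ ($p{\left(k,C \right)} = \left(-5\right) 5 = -25$)
$m{\left(O \right)} = \left(5 - \frac{O}{72}\right)^{2}$ ($m{\left(O \right)} = \left(5 + \frac{O}{-72}\right)^{2} = \left(5 + O \left(- \frac{1}{72}\right)\right)^{2} = \left(5 - \frac{O}{72}\right)^{2}$)
$h{\left(j,X \right)} = 390625$ ($h{\left(j,X \right)} = \left(-25\right)^{4} = 390625$)
$- \frac{1036}{h{\left(-66,m{\left(0 + 1 \right)} \right)}} = - \frac{1036}{390625}$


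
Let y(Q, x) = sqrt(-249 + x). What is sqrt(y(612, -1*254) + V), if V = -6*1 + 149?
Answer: sqrt(143 + I*sqrt(503)) ≈ 11.995 + 0.93489*I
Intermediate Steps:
V = 143 (V = -6 + 149 = 143)
sqrt(y(612, -1*254) + V) = sqrt(sqrt(-249 - 1*254) + 143) = sqrt(sqrt(-249 - 254) + 143) = sqrt(sqrt(-503) + 143) = sqrt(I*sqrt(503) + 143) = sqrt(143 + I*sqrt(503))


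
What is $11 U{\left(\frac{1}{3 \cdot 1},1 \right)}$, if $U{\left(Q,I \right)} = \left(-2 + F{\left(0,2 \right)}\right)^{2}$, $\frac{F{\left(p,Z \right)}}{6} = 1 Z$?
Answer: $1100$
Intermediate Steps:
$F{\left(p,Z \right)} = 6 Z$ ($F{\left(p,Z \right)} = 6 \cdot 1 Z = 6 Z$)
$U{\left(Q,I \right)} = 100$ ($U{\left(Q,I \right)} = \left(-2 + 6 \cdot 2\right)^{2} = \left(-2 + 12\right)^{2} = 10^{2} = 100$)
$11 U{\left(\frac{1}{3 \cdot 1},1 \right)} = 11 \cdot 100 = 1100$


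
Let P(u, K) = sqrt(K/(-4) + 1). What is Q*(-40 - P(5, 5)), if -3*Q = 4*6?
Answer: 320 + 4*I ≈ 320.0 + 4.0*I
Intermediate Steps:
P(u, K) = sqrt(1 - K/4) (P(u, K) = sqrt(K*(-1/4) + 1) = sqrt(-K/4 + 1) = sqrt(1 - K/4))
Q = -8 (Q = -4*6/3 = -1/3*24 = -8)
Q*(-40 - P(5, 5)) = -8*(-40 - sqrt(4 - 1*5)/2) = -8*(-40 - sqrt(4 - 5)/2) = -8*(-40 - sqrt(-1)/2) = -8*(-40 - I/2) = 320 + 4*I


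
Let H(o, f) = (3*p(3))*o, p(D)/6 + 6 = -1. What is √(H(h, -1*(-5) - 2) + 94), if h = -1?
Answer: 2*√55 ≈ 14.832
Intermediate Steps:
p(D) = -42 (p(D) = -36 + 6*(-1) = -36 - 6 = -42)
H(o, f) = -126*o (H(o, f) = (3*(-42))*o = -126*o)
√(H(h, -1*(-5) - 2) + 94) = √(-126*(-1) + 94) = √(126 + 94) = √220 = 2*√55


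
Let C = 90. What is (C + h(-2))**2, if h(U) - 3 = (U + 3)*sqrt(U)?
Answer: (93 + I*sqrt(2))**2 ≈ 8647.0 + 263.04*I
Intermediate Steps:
h(U) = 3 + sqrt(U)*(3 + U) (h(U) = 3 + (U + 3)*sqrt(U) = 3 + (3 + U)*sqrt(U) = 3 + sqrt(U)*(3 + U))
(C + h(-2))**2 = (90 + (3 + (-2)**(3/2) + 3*sqrt(-2)))**2 = (90 + (3 - 2*I*sqrt(2) + 3*(I*sqrt(2))))**2 = (90 + (3 - 2*I*sqrt(2) + 3*I*sqrt(2)))**2 = (90 + (3 + I*sqrt(2)))**2 = (93 + I*sqrt(2))**2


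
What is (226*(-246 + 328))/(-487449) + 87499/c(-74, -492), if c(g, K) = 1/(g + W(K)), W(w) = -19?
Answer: -96745632275/11889 ≈ -8.1374e+6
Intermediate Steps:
c(g, K) = 1/(-19 + g) (c(g, K) = 1/(g - 19) = 1/(-19 + g))
(226*(-246 + 328))/(-487449) + 87499/c(-74, -492) = (226*(-246 + 328))/(-487449) + 87499/(1/(-19 - 74)) = (226*82)*(-1/487449) + 87499/(1/(-93)) = 18532*(-1/487449) + 87499/(-1/93) = -452/11889 + 87499*(-93) = -452/11889 - 8137407 = -96745632275/11889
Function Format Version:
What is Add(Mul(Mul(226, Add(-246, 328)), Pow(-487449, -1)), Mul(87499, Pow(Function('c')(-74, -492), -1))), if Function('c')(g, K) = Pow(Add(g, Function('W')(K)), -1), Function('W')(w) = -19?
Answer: Rational(-96745632275, 11889) ≈ -8.1374e+6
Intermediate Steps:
Function('c')(g, K) = Pow(Add(-19, g), -1) (Function('c')(g, K) = Pow(Add(g, -19), -1) = Pow(Add(-19, g), -1))
Add(Mul(Mul(226, Add(-246, 328)), Pow(-487449, -1)), Mul(87499, Pow(Function('c')(-74, -492), -1))) = Add(Mul(Mul(226, Add(-246, 328)), Pow(-487449, -1)), Mul(87499, Pow(Pow(Add(-19, -74), -1), -1))) = Add(Mul(Mul(226, 82), Rational(-1, 487449)), Mul(87499, Pow(Pow(-93, -1), -1))) = Add(Mul(18532, Rational(-1, 487449)), Mul(87499, Pow(Rational(-1, 93), -1))) = Add(Rational(-452, 11889), Mul(87499, -93)) = Add(Rational(-452, 11889), -8137407) = Rational(-96745632275, 11889)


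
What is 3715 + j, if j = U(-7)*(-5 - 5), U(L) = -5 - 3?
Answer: 3795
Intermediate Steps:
U(L) = -8
j = 80 (j = -8*(-5 - 5) = -8*(-10) = 80)
3715 + j = 3715 + 80 = 3795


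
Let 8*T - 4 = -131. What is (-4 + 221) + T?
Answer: 1609/8 ≈ 201.13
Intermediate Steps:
T = -127/8 (T = ½ + (⅛)*(-131) = ½ - 131/8 = -127/8 ≈ -15.875)
(-4 + 221) + T = (-4 + 221) - 127/8 = 217 - 127/8 = 1609/8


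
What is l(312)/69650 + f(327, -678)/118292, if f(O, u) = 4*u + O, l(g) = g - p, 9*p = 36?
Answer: -9262951/588502700 ≈ -0.015740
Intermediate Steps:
p = 4 (p = (⅑)*36 = 4)
l(g) = -4 + g (l(g) = g - 1*4 = g - 4 = -4 + g)
f(O, u) = O + 4*u
l(312)/69650 + f(327, -678)/118292 = (-4 + 312)/69650 + (327 + 4*(-678))/118292 = 308*(1/69650) + (327 - 2712)*(1/118292) = 22/4975 - 2385*1/118292 = 22/4975 - 2385/118292 = -9262951/588502700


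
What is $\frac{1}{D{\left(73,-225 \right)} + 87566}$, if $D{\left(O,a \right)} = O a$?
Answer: $\frac{1}{71141} \approx 1.4057 \cdot 10^{-5}$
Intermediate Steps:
$\frac{1}{D{\left(73,-225 \right)} + 87566} = \frac{1}{73 \left(-225\right) + 87566} = \frac{1}{-16425 + 87566} = \frac{1}{71141}$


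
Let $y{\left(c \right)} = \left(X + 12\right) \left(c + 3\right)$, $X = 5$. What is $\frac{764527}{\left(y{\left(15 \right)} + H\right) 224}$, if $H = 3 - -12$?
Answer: $\frac{764527}{71904} \approx 10.633$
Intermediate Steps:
$H = 15$ ($H = 3 + 12 = 15$)
$y{\left(c \right)} = 51 + 17 c$ ($y{\left(c \right)} = \left(5 + 12\right) \left(c + 3\right) = 17 \left(3 + c\right) = 51 + 17 c$)
$\frac{764527}{\left(y{\left(15 \right)} + H\right) 224} = \frac{764527}{\left(\left(51 + 17 \cdot 15\right) + 15\right) 224} = \frac{764527}{\left(\left(51 + 255\right) + 15\right) 224} = \frac{764527}{\left(306 + 15\right) 224} = \frac{764527}{321 \cdot 224} = \frac{764527}{71904}$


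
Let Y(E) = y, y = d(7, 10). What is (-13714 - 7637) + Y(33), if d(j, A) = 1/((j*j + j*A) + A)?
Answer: -2754278/129 ≈ -21351.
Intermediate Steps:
d(j, A) = 1/(A + j² + A*j) (d(j, A) = 1/((j² + A*j) + A) = 1/(A + j² + A*j))
y = 1/129 (y = 1/(10 + 7² + 10*7) = 1/(10 + 49 + 70) = 1/129 ≈ 0.0077519)
Y(E) = 1/129
(-13714 - 7637) + Y(33) = (-13714 - 7637) + 1/129 = -21351 + 1/129 = -2754278/129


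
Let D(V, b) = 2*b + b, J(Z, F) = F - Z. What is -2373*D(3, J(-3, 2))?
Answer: -35595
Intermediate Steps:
D(V, b) = 3*b
-2373*D(3, J(-3, 2)) = -7119*(2 - 1*(-3)) = -7119*(2 + 3) = -7119*5 = -2373*15 = -35595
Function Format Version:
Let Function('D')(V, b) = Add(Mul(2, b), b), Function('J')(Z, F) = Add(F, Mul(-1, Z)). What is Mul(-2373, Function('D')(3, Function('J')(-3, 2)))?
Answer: -35595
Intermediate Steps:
Function('D')(V, b) = Mul(3, b)
Mul(-2373, Function('D')(3, Function('J')(-3, 2))) = Mul(-2373, Mul(3, Add(2, Mul(-1, -3)))) = Mul(-2373, Mul(3, Add(2, 3))) = Mul(-2373, Mul(3, 5)) = Mul(-2373, 15) = -35595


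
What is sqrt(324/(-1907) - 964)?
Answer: 4*I*sqrt(219146719)/1907 ≈ 31.051*I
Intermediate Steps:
sqrt(324/(-1907) - 964) = sqrt(324*(-1/1907) - 964) = sqrt(-324/1907 - 964) = sqrt(-1838672/1907) = 4*I*sqrt(219146719)/1907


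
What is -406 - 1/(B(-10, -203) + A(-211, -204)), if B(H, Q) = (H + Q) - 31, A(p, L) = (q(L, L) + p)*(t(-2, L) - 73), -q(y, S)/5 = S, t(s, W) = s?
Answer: -24733113/60919 ≈ -406.00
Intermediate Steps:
q(y, S) = -5*S
A(p, L) = -75*p + 375*L (A(p, L) = (-5*L + p)*(-2 - 73) = (p - 5*L)*(-75) = -75*p + 375*L)
B(H, Q) = -31 + H + Q
-406 - 1/(B(-10, -203) + A(-211, -204)) = -406 - 1/((-31 - 10 - 203) + (-75*(-211) + 375*(-204))) = -406 - 1/(-244 + (15825 - 76500)) = -406 - 1/(-244 - 60675) = -406 - 1/(-60919) = -406 - 1*(-1/60919) = -406 + 1/60919 = -24733113/60919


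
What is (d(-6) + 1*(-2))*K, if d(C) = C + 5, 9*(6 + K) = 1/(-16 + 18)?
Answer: 107/6 ≈ 17.833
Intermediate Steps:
K = -107/18 (K = -6 + 1/(9*(-16 + 18)) = -6 + (⅑)/2 = -6 + (⅑)*(½) = -6 + 1/18 = -107/18 ≈ -5.9444)
d(C) = 5 + C
(d(-6) + 1*(-2))*K = ((5 - 6) + 1*(-2))*(-107/18) = (-1 - 2)*(-107/18) = -3*(-107/18) = 107/6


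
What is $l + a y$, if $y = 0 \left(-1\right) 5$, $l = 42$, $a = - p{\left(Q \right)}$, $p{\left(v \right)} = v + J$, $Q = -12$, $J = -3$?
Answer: $42$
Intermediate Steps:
$p{\left(v \right)} = -3 + v$ ($p{\left(v \right)} = v - 3 = -3 + v$)
$a = 15$ ($a = - (-3 - 12) = \left(-1\right) \left(-15\right) = 15$)
$y = 0$ ($y = 0 \cdot 5 = 0$)
$l + a y = 42 + 15 \cdot 0 = 42 + 0 = 42$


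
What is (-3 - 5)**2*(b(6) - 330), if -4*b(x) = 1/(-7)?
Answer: -147824/7 ≈ -21118.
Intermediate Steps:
b(x) = 1/28 (b(x) = -1/4/(-7) = -1/4*(-1/7) = 1/28)
(-3 - 5)**2*(b(6) - 330) = (-3 - 5)**2*(1/28 - 330) = (-8)**2*(-9239/28) = 64*(-9239/28) = -147824/7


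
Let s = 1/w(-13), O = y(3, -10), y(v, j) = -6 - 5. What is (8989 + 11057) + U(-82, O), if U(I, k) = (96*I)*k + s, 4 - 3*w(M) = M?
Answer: 1812849/17 ≈ 1.0664e+5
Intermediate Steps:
w(M) = 4/3 - M/3
y(v, j) = -11
O = -11
s = 3/17 (s = 1/(4/3 - 1/3*(-13)) = 1/(4/3 + 13/3) = 1/(17/3) = 3/17 ≈ 0.17647)
U(I, k) = 3/17 + 96*I*k (U(I, k) = (96*I)*k + 3/17 = 96*I*k + 3/17 = 3/17 + 96*I*k)
(8989 + 11057) + U(-82, O) = (8989 + 11057) + (3/17 + 96*(-82)*(-11)) = 20046 + (3/17 + 86592) = 20046 + 1472067/17 = 1812849/17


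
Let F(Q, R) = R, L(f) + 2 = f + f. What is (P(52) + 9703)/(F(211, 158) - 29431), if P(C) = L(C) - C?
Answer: -9753/29273 ≈ -0.33317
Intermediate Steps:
L(f) = -2 + 2*f (L(f) = -2 + (f + f) = -2 + 2*f)
P(C) = -2 + C (P(C) = (-2 + 2*C) - C = -2 + C)
(P(52) + 9703)/(F(211, 158) - 29431) = ((-2 + 52) + 9703)/(158 - 29431) = (50 + 9703)/(-29273) = 9753*(-1/29273) = -9753/29273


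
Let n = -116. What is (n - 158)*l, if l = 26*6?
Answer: -42744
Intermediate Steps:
l = 156
(n - 158)*l = (-116 - 158)*156 = -274*156 = -42744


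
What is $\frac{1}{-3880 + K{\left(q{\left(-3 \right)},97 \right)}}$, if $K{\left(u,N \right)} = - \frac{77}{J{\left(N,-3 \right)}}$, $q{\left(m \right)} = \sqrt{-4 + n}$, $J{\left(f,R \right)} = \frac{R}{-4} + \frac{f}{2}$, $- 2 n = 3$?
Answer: $- \frac{197}{764668} \approx -0.00025763$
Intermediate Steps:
$n = - \frac{3}{2}$ ($n = \left(- \frac{1}{2}\right) 3 = - \frac{3}{2} \approx -1.5$)
$J{\left(f,R \right)} = \frac{f}{2} - \frac{R}{4}$ ($J{\left(f,R \right)} = R \left(- \frac{1}{4}\right) + f \frac{1}{2} = - \frac{R}{4} + \frac{f}{2} = \frac{f}{2} - \frac{R}{4}$)
$q{\left(m \right)} = \frac{i \sqrt{22}}{2}$ ($q{\left(m \right)} = \sqrt{-4 - \frac{3}{2}} = \sqrt{- \frac{11}{2}} = \frac{i \sqrt{22}}{2}$)
$K{\left(u,N \right)} = - \frac{77}{\frac{3}{4} + \frac{N}{2}}$ ($K{\left(u,N \right)} = - \frac{77}{\frac{N}{2} - - \frac{3}{4}} = - \frac{77}{\frac{N}{2} + \frac{3}{4}} = - \frac{77}{\frac{3}{4} + \frac{N}{2}}$)
$\frac{1}{-3880 + K{\left(q{\left(-3 \right)},97 \right)}} = \frac{1}{-3880 - \frac{308}{3 + 2 \cdot 97}} = \frac{1}{-3880 - \frac{308}{3 + 194}} = \frac{1}{-3880 - \frac{308}{197}} = \frac{1}{- \frac{764668}{197}} = - \frac{197}{764668}$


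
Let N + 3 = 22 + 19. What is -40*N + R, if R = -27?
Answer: -1547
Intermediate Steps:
N = 38 (N = -3 + (22 + 19) = -3 + 41 = 38)
-40*N + R = -40*38 - 27 = -1520 - 27 = -1547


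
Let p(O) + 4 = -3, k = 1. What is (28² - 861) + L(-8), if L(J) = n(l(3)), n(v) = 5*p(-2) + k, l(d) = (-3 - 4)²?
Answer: -111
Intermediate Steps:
p(O) = -7 (p(O) = -4 - 3 = -7)
l(d) = 49 (l(d) = (-7)² = 49)
n(v) = -34 (n(v) = 5*(-7) + 1 = -35 + 1 = -34)
L(J) = -34
(28² - 861) + L(-8) = (28² - 861) - 34 = (784 - 861) - 34 = -77 - 34 = -111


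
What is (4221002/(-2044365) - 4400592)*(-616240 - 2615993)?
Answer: 9692842391252682702/681455 ≈ 1.4224e+13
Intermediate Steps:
(4221002/(-2044365) - 4400592)*(-616240 - 2615993) = (4221002*(-1/2044365) - 4400592)*(-3232233) = (-4221002/2044365 - 4400592)*(-3232233) = -8996420485082/2044365*(-3232233) = 9692842391252682702/681455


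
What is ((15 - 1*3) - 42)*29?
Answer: -870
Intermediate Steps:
((15 - 1*3) - 42)*29 = ((15 - 3) - 42)*29 = (12 - 42)*29 = -30*29 = -870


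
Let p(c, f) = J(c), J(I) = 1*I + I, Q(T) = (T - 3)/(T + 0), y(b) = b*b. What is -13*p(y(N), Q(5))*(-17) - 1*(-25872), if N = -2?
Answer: 27640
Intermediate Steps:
y(b) = b²
Q(T) = (-3 + T)/T
J(I) = 2*I (J(I) = I + I = 2*I)
p(c, f) = 2*c
-13*p(y(N), Q(5))*(-17) - 1*(-25872) = -26*(-2)²*(-17) - 1*(-25872) = -26*4*(-17) + 25872 = -13*8*(-17) + 25872 = -104*(-17) + 25872 = 1768 + 25872 = 27640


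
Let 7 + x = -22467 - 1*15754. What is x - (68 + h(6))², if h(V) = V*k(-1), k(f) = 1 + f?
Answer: -42852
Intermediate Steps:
x = -38228 (x = -7 + (-22467 - 1*15754) = -7 + (-22467 - 15754) = -7 - 38221 = -38228)
h(V) = 0 (h(V) = V*(1 - 1) = V*0 = 0)
x - (68 + h(6))² = -38228 - (68 + 0)² = -38228 - 1*68² = -38228 - 1*4624 = -38228 - 4624 = -42852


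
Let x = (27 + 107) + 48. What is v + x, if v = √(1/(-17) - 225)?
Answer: 182 + I*√65042/17 ≈ 182.0 + 15.002*I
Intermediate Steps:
x = 182 (x = 134 + 48 = 182)
v = I*√65042/17 (v = √(-1/17 - 225) = √(-3826/17) = I*√65042/17 ≈ 15.002*I)
v + x = I*√65042/17 + 182 = 182 + I*√65042/17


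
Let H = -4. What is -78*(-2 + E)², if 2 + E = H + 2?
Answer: -2808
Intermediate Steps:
E = -4 (E = -2 + (-4 + 2) = -2 - 2 = -4)
-78*(-2 + E)² = -78*(-2 - 4)² = -78*(-6)² = -78*36 = -1*2808 = -2808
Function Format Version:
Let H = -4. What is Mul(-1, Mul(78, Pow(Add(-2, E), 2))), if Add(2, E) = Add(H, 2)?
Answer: -2808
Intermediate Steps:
E = -4 (E = Add(-2, Add(-4, 2)) = Add(-2, -2) = -4)
Mul(-1, Mul(78, Pow(Add(-2, E), 2))) = Mul(-1, Mul(78, Pow(Add(-2, -4), 2))) = Mul(-1, Mul(78, Pow(-6, 2))) = Mul(-1, Mul(78, 36)) = Mul(-1, 2808) = -2808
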